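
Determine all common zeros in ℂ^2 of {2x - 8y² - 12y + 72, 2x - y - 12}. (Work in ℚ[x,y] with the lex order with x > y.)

Compute a lex Gröbner basis by Buchberger's algorithm.
f_1 = 2x - 8y² - 12y + 72, LT = x.
f_2 = 2x - y - 12, LT = x.

S(f_1,f_2): lcm = x. S = -4y² - 11/2y + 42.
  reduce S modulo (f_1, f_2):
  remainder -4y² - 11/2y + 42 ≠ 0; add h_3 = -4y² - 11/2y + 42 to the basis.

The other S-polynomials (S(f_1,h_3), S(f_2,h_3)) all reduce to 0 modulo the current basis, so we have a Gröbner basis.
Inter-reduce: drop elements whose leading term is divisible by another's, tail-reduce, and make monic.
Reduced Gröbner basis: {x - ½y - 6, y² + 11/8y - 21/2}.

A lex Gröbner basis eliminates variables successively. Here y² + 11/8y - 21/2 depends only on y, with roots {-4, 21/8}; lifting each root through the earlier basis elements recovers the full solutions.
  y = -4: the earlier basis element becomes x - 4 = 0, giving x = 4 — point (4, -4).
  y = 21/8: the earlier basis element becomes x - 117/16 = 0, giving x = 117/16 — point (117/16, 21/8).

{(4, -4), (117/16, 21/8)}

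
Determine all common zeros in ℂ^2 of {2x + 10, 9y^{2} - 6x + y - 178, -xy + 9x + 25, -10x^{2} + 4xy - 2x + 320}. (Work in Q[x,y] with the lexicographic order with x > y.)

Compute a lex Gröbner basis by Buchberger's algorithm.
f_1 = 2x + 10, LT = x.
f_2 = -6x + 9y^{2} + y - 178, LT = x.
f_3 = -xy + 9x + 25, LT = xy.
f_4 = -10x^{2} + 4xy - 2x + 320, LT = x^{2}.

S(f_1,f_2): lcm = x. S = \tfrac{3}{2}y^{2} + \tfrac{1}{6}y - \tfrac{74}{3}.
  leading term y^{2}: no divisor's leading term divides it; move \tfrac{3}{2}y^{2} to the remainder.
  leading term y: no divisor's leading term divides it; move \tfrac{1}{6}y to the remainder.
  leading term 1: no divisor's leading term divides it; move -\tfrac{74}{3} to the remainder.
  remainder \tfrac{3}{2}y^{2} + \tfrac{1}{6}y - \tfrac{74}{3} ≠ 0; add h_5 = \tfrac{3}{2}y^{2} + \tfrac{1}{6}y - \tfrac{74}{3} to the basis.

S(f_1,f_3): lcm = xy. S = 9x + 5y + 25.
  leading term x: subtract (\tfrac{9}{2})·f_1 from 9x + 5y + 25 → 5y - 20
  leading term y: no divisor's leading term divides it; move 5y to the remainder.
  leading term 1: no divisor's leading term divides it; move -20 to the remainder.
  remainder 5y - 20 ≠ 0; add h_6 = 5y - 20 to the basis.

The other S-polynomials (S(f_1,f_4), S(f_2,f_3), S(f_2,f_4), S(f_3,f_4), S(f_1,h_5), S(f_2,h_5), S(f_3,h_5), S(f_4,h_5), S(f_1,h_6), S(f_2,h_6), S(f_3,h_6), S(f_4,h_6), S(h_5,h_6)) all reduce to 0 modulo the current basis, so we have a Gröbner basis.
Inter-reduce: drop elements whose leading term is divisible by another's, tail-reduce, and make monic.
Reduced Gröbner basis: {x + 5, y - 4}.

From the last basis element, y - 4 = 0, so y takes values in {4}. Each choice, substituted upward through the basis, yields the corresponding point(s) of the solution set.
  y = 4: the earlier basis element becomes x + 5 = 0, giving x = -5 — point (-5, 4).
This is the nonlinear analogue of row-reducing a linear system.

{(-5, 4)}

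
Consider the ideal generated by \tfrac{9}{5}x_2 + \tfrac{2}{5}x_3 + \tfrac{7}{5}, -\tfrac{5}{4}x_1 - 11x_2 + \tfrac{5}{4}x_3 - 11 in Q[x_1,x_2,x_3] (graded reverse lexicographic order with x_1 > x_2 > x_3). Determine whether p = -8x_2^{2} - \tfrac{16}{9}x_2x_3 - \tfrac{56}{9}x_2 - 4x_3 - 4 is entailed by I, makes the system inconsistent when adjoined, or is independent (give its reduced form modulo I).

First compute the reduced Gröbner basis of I by Buchberger's algorithm.
f_1 = \tfrac{9}{5}x_2 + \tfrac{2}{5}x_3 + \tfrac{7}{5}, LT = x_2.
f_2 = -\tfrac{5}{4}x_1 - 11x_2 + \tfrac{5}{4}x_3 - 11, LT = x_1.

The S-polynomials (S(f_1,f_2)) all reduce to 0 modulo the current basis, so we have a Gröbner basis.
Inter-reduce: drop elements whose leading term is divisible by another's, tail-reduce, and make monic.
Reduced Gröbner basis: {x_1 - \tfrac{133}{45}x_3 + \tfrac{88}{45}, x_2 + \tfrac{2}{9}x_3 + \tfrac{7}{9}}.
Label its elements g_1 = x_1 - \tfrac{133}{45}x_3 + \tfrac{88}{45}, g_2 = x_2 + \tfrac{2}{9}x_3 + \tfrac{7}{9}.

Reduce p = -8x_2^{2} - \tfrac{16}{9}x_2x_3 - \tfrac{56}{9}x_2 - 4x_3 - 4 modulo G:
  leading term x_2^{2}: subtract (-8x_2)·g_2 from -8x_2^{2} - \tfrac{16}{9}x_2x_3 - \tfrac{56}{9}x_2 - 4x_3 - 4 → -4x_3 - 4
  leading term x_3: no divisor's leading term divides it; move -4x_3 to the remainder.
  leading term 1: no divisor's leading term divides it; move -4 to the remainder.
  normal form = -4x_3 - 4.
The normal form is nonzero, so p ∉ I. Since p minus its normal form lies in I, I + (p) = I + (r) where r = -4x_3 - 4; decide whether this ideal is the whole ring.
Run Buchberger on G together with r (pairs among the g_i already reduce to 0 since G is a Gröbner basis):
g_1 = x_1 - \tfrac{133}{45}x_3 + \tfrac{88}{45}, LT = x_1.
g_2 = x_2 + \tfrac{2}{9}x_3 + \tfrac{7}{9}, LT = x_2.
r = -4x_3 - 4, LT = x_3.

The S-polynomials (S(g_1,g_2), S(g_1,r), S(g_2,r)) all reduce to 0 modulo the current basis, so we have a Gröbner basis.
Inter-reduce: drop elements whose leading term is divisible by another's, tail-reduce, and make monic.
Reduced Gröbner basis: {x_1 + \tfrac{221}{45}, x_2 + \tfrac{5}{9}, x_3 + 1}.
The reduced Gröbner basis of I + (p) is {x_1 + \tfrac{221}{45}, x_2 + \tfrac{5}{9}, x_3 + 1} ≠ {1}, a proper ideal, so the enlarged system stays consistent: p is independent of I, with normal form -4x_3 - 4.

Ideal membership is decidable via reduction modulo a Gröbner basis.

-8x_2^{2} - \tfrac{16}{9}x_2x_3 - \tfrac{56}{9}x_2 - 4x_3 - 4 is independent of I; its normal form modulo I is -4x_3 - 4.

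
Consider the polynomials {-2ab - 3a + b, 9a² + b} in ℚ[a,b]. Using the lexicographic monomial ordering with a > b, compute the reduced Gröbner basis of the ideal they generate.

f_1 = -2ab - 3a + b, LT = ab.
f_2 = 9a² + b, LT = a².

S(f_1,f_2): lcm = a²b. S = 3/2a² - ½ab - 1/9b².
  leading term a²: subtract (⅙)·f_2 from 3/2a² - ½ab - 1/9b² → -½ab - 1/9b² - ⅙b
  leading term ab: subtract (¼)·f_1 from -½ab - 1/9b² - ⅙b → ¾a - 1/9b² - 5/12b
  leading term a: no divisor's leading term divides it; move ¾a to the remainder.
  leading term b²: no divisor's leading term divides it; move -1/9b² to the remainder.
  leading term b: no divisor's leading term divides it; move -5/12b to the remainder.
  remainder ¾a - 1/9b² - 5/12b ≠ 0; add g_3 = ¾a - 1/9b² - 5/12b to the basis.

S(f_1,g_3): lcm = ab. S = 3/2a + 4/27b³ + 5/9b² - ½b.
  leading term a: subtract (2)·g_3 from 3/2a + 4/27b³ + 5/9b² - ½b → 4/27b³ + 7/9b² + ⅓b
  leading term b³: no divisor's leading term divides it; move 4/27b³ to the remainder.
  leading term b²: no divisor's leading term divides it; move 7/9b² to the remainder.
  leading term b: no divisor's leading term divides it; move ⅓b to the remainder.
  remainder 4/27b³ + 7/9b² + ⅓b ≠ 0; add g_4 = 4/27b³ + 7/9b² + ⅓b to the basis.

The other S-polynomials (S(f_2,g_3), S(f_1,g_4), S(f_2,g_4), S(g_3,g_4)) all reduce to 0 modulo the current basis, so we have a Gröbner basis.
Inter-reduce: drop elements whose leading term is divisible by another's, tail-reduce, and make monic.

G = {a - 4/27b² - 5/9b, b³ + 21/4b² + 9/4b}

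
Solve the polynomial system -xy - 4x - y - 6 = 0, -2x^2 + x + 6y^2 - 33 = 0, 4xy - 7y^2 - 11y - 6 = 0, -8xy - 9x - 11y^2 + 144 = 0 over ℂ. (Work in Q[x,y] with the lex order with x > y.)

{(-3, -3)}

Compute a lex Gröbner basis by Buchberger's algorithm.
f_1 = -xy - 4x - y - 6, LT = xy.
f_2 = -2x^2 + x + 6y^2 - 33, LT = x^2.
f_3 = 4xy - 7y^2 - 11y - 6, LT = xy.
f_4 = -8xy - 9x - 11y^2 + 144, LT = xy.

S(f_1,f_2): lcm = x^2y. S = 4x^2 + 3/2xy + 6x + 3y^3 - 33/2y.
  leading term x^2: subtract (-2)·f_2 from 4x^2 + 3/2xy + 6x + 3y^3 - 33/2y → 3/2xy + 8x + 3y^3 + 12y^2 - 33/2y - 66
  leading term xy: subtract (-3/2)·f_1 from 3/2xy + 8x + 3y^3 + 12y^2 - 33/2y - 66 → 2x + 3y^3 + 12y^2 - 18y - 75
  leading term x: no divisor's leading term divides it; move 2x to the remainder.
  leading term y^3: no divisor's leading term divides it; move 3y^3 to the remainder.
  leading term y^2: no divisor's leading term divides it; move 12y^2 to the remainder.
  leading term y: no divisor's leading term divides it; move -18y to the remainder.
  leading term 1: no divisor's leading term divides it; move -75 to the remainder.
  remainder 2x + 3y^3 + 12y^2 - 18y - 75 ≠ 0; add h_5 = 2x + 3y^3 + 12y^2 - 18y - 75 to the basis.

S(f_1,f_3): lcm = xy. S = 4x + 7/4y^2 + 15/4y + 15/2.
  leading term x: subtract (2)·h_5 from 4x + 7/4y^2 + 15/4y + 15/2 → -6y^3 - 89/4y^2 + 159/4y + 315/2
  leading term y^3: no divisor's leading term divides it; move -6y^3 to the remainder.
  leading term y^2: no divisor's leading term divides it; move -89/4y^2 to the remainder.
  leading term y: no divisor's leading term divides it; move 159/4y to the remainder.
  leading term 1: no divisor's leading term divides it; move 315/2 to the remainder.
  remainder -6y^3 - 89/4y^2 + 159/4y + 315/2 ≠ 0; add h_6 = -6y^3 - 89/4y^2 + 159/4y + 315/2 to the basis.

S(f_1,f_4): lcm = xy. S = 23/8x - 11/8y^2 + y + 24.
  leading term x: subtract (23/16)·h_5 from 23/8x - 11/8y^2 + y + 24 → -69/16y^3 - 149/8y^2 + 215/8y + 2109/16
  leading term y^3: subtract (23/32)·h_6 from -69/16y^3 - 149/8y^2 + 215/8y + 2109/16 → -337/128y^2 - 217/128y + 1191/64
  leading term y^2: no divisor's leading term divides it; move -337/128y^2 to the remainder.
  leading term y: no divisor's leading term divides it; move -217/128y to the remainder.
  leading term 1: no divisor's leading term divides it; move 1191/64 to the remainder.
  remainder -337/128y^2 - 217/128y + 1191/64 ≠ 0; add h_7 = -337/128y^2 - 217/128y + 1191/64 to the basis.

S(f_2,f_3): lcm = x^2y. S = 7/4xy^2 + 9/4xy + 3/2x - 3y^3 + 33/2y.
  leading term xy^2: subtract (-7/4y)·f_1 from 7/4xy^2 + 9/4xy + 3/2x - 3y^3 + 33/2y → -19/4xy + 3/2x - 3y^3 - 7/4y^2 + 6y
  leading term xy: subtract (19/4)·f_1 from -19/4xy + 3/2x - 3y^3 - 7/4y^2 + 6y → 41/2x - 3y^3 - 7/4y^2 + 43/4y + 57/2
  leading term x: subtract (41/4)·h_5 from 41/2x - 3y^3 - 7/4y^2 + 43/4y + 57/2 → -135/4y^3 - 499/4y^2 + 781/4y + 3189/4
  leading term y^3: subtract (45/8)·h_6 from -135/4y^3 - 499/4y^2 + 781/4y + 3189/4 → 13/32y^2 - 907/32y - 1419/16
  leading term y^2: subtract (-52/337)·h_7 from 13/32y^2 - 907/32y - 1419/16 → -9640/337y - 28920/337
  leading term y: no divisor's leading term divides it; move -9640/337y to the remainder.
  leading term 1: no divisor's leading term divides it; move -28920/337 to the remainder.
  remainder -9640/337y - 28920/337 ≠ 0; add h_8 = -9640/337y - 28920/337 to the basis.

The other S-polynomials (S(f_2,f_4), S(f_3,f_4), S(f_1,h_5), S(f_2,h_5), S(f_3,h_5), S(f_4,h_5), S(f_1,h_6), S(f_2,h_6), S(f_3,h_6), S(f_4,h_6), S(h_5,h_6), S(f_1,h_7), S(f_2,h_7), S(f_3,h_7), S(f_4,h_7), S(h_5,h_7), S(h_6,h_7), S(f_1,h_8), S(f_2,h_8), S(f_3,h_8), S(f_4,h_8), S(h_5,h_8), S(h_6,h_8), S(h_7,h_8)) all reduce to 0 modulo the current basis, so we have a Gröbner basis.
Inter-reduce: drop elements whose leading term is divisible by another's, tail-reduce, and make monic.
Reduced Gröbner basis: {x + 3, y + 3}.

A lex Gröbner basis eliminates variables successively. Here y + 3 depends only on y, with roots {-3}; lifting each root through the earlier basis elements recovers the full solutions.
  y = -3: the earlier basis element becomes x + 3 = 0, giving x = -3 — point (-3, -3).
A lex Gröbner basis triangularizes the system, enabling back-substitution.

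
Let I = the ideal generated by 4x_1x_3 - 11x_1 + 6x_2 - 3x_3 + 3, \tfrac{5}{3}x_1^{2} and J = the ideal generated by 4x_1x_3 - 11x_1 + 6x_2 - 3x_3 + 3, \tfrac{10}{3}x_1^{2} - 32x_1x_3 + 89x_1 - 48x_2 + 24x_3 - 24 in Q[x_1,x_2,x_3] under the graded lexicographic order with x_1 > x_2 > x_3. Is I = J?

No, the ideals differ.

Equality of ideals is decidable: compute both reduced Gröbner bases (unique for the ordering) and check whether they agree.
Buchberger on the first generating set:
f_1 = 4x_1x_3 - 11x_1 + 6x_2 - 3x_3 + 3, LT = x_1x_3.
f_2 = \tfrac{5}{3}x_1^{2}, LT = x_1^{2}.

S(f_1,f_2): lcm = x_1^{2}x_3. S = -\tfrac{11}{4}x_1^{2} + \tfrac{3}{2}x_1x_2 - \tfrac{3}{4}x_1x_3 + \tfrac{3}{4}x_1.
  reduce S modulo (f_1, f_2):
  remainder \tfrac{3}{2}x_1x_2 - \tfrac{21}{16}x_1 + \tfrac{9}{8}x_2 - \tfrac{9}{16}x_3 + \tfrac{9}{16} ≠ 0; add g_3 = \tfrac{3}{2}x_1x_2 - \tfrac{21}{16}x_1 + \tfrac{9}{8}x_2 - \tfrac{9}{16}x_3 + \tfrac{9}{16} to the basis.

S(f_1,g_3): lcm = x_1x_2x_3. S = -\tfrac{11}{4}x_1x_2 + \tfrac{7}{8}x_1x_3 + \tfrac{3}{2}x_2^{2} - \tfrac{3}{2}x_2x_3 + \tfrac{3}{8}x_3^{2} + \tfrac{3}{4}x_2 - \tfrac{3}{8}x_3.
  reduce S modulo (f_1, f_2, g_3):
  remainder \tfrac{3}{2}x_2^{2} - \tfrac{3}{2}x_2x_3 + \tfrac{3}{8}x_3^{2} + \tfrac{3}{2}x_2 - \tfrac{3}{4}x_3 + \tfrac{3}{8} ≠ 0; add g_4 = \tfrac{3}{2}x_2^{2} - \tfrac{3}{2}x_2x_3 + \tfrac{3}{8}x_3^{2} + \tfrac{3}{2}x_2 - \tfrac{3}{4}x_3 + \tfrac{3}{8} to the basis.

The other S-polynomials (S(f_2,g_3), S(f_1,g_4), S(f_2,g_4), S(g_3,g_4)) all reduce to 0 modulo the current basis, so we have a Gröbner basis.
Inter-reduce: drop elements whose leading term is divisible by another's, tail-reduce, and make monic.
Reduced Gröbner basis: {x_1^{2}, x_1x_2 - \tfrac{7}{8}x_1 + \tfrac{3}{4}x_2 - \tfrac{3}{8}x_3 + \tfrac{3}{8}, x_1x_3 - \tfrac{11}{4}x_1 + \tfrac{3}{2}x_2 - \tfrac{3}{4}x_3 + \tfrac{3}{4}, x_2^{2} - x_2x_3 + \tfrac{1}{4}x_3^{2} + x_2 - \tfrac{1}{2}x_3 + \tfrac{1}{4}}.

Buchberger on the second generating set:
h_1 = 4x_1x_3 - 11x_1 + 6x_2 - 3x_3 + 3, LT = x_1x_3.
h_2 = \tfrac{10}{3}x_1^{2} - 32x_1x_3 + 89x_1 - 48x_2 + 24x_3 - 24, LT = x_1^{2}.

S(h_1,h_2): lcm = x_1^{2}x_3. S = \tfrac{48}{5}x_1x_3^{2} - \tfrac{11}{4}x_1^{2} + \tfrac{3}{2}x_1x_2 - \tfrac{549}{20}x_1x_3 + \tfrac{72}{5}x_2x_3 - \tfrac{36}{5}x_3^{2} + \tfrac{3}{4}x_1 + \tfrac{36}{5}x_3.
  reduce S modulo (h_1, h_2):
  remainder \tfrac{3}{2}x_1x_2 - \tfrac{21}{16}x_1 + \tfrac{63}{40}x_2 - \tfrac{63}{80}x_3 + \tfrac{63}{80} ≠ 0; add k_3 = \tfrac{3}{2}x_1x_2 - \tfrac{21}{16}x_1 + \tfrac{63}{40}x_2 - \tfrac{63}{80}x_3 + \tfrac{63}{80} to the basis.

S(h_1,k_3): lcm = x_1x_2x_3. S = -\tfrac{11}{4}x_1x_2 + \tfrac{7}{8}x_1x_3 + \tfrac{3}{2}x_2^{2} - \tfrac{9}{5}x_2x_3 + \tfrac{21}{40}x_3^{2} + \tfrac{3}{4}x_2 - \tfrac{21}{40}x_3.
  reduce S modulo (h_1, h_2, k_3):
  remainder \tfrac{3}{2}x_2^{2} - \tfrac{9}{5}x_2x_3 + \tfrac{21}{40}x_3^{2} + \tfrac{93}{40}x_2 - \tfrac{21}{16}x_3 + \tfrac{63}{80} ≠ 0; add k_4 = \tfrac{3}{2}x_2^{2} - \tfrac{9}{5}x_2x_3 + \tfrac{21}{40}x_3^{2} + \tfrac{93}{40}x_2 - \tfrac{21}{16}x_3 + \tfrac{63}{80} to the basis.

The other S-polynomials (S(h_2,k_3), S(h_1,k_4), S(h_2,k_4), S(k_3,k_4)) all reduce to 0 modulo the current basis, so we have a Gröbner basis.
Inter-reduce: drop elements whose leading term is divisible by another's, tail-reduce, and make monic.
Reduced Gröbner basis: {x_1^{2} + \tfrac{3}{10}x_1, x_1x_2 - \tfrac{7}{8}x_1 + \tfrac{21}{20}x_2 - \tfrac{21}{40}x_3 + \tfrac{21}{40}, x_1x_3 - \tfrac{11}{4}x_1 + \tfrac{3}{2}x_2 - \tfrac{3}{4}x_3 + \tfrac{3}{4}, x_2^{2} - \tfrac{6}{5}x_2x_3 + \tfrac{7}{20}x_3^{2} + \tfrac{31}{20}x_2 - \tfrac{7}{8}x_3 + \tfrac{21}{40}}.

The bases are distinct; the ideals are different.
The same test decides containment: I ⊆ J iff every generator of I reduces to 0 modulo a Gröbner basis of J.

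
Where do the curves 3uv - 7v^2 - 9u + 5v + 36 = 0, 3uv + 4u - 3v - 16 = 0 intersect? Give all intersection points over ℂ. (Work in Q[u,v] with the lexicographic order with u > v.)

Compute a lex Gröbner basis by Buchberger's algorithm.
f_1 = 3uv - 9u - 7v^2 + 5v + 36, LT = uv.
f_2 = 3uv + 4u - 3v - 16, LT = uv.

S(f_1,f_2): lcm = uv. S = -13/3u - 7/3v^2 + 8/3v + 52/3.
  leading term u: no divisor's leading term divides it; move -13/3u to the remainder.
  leading term v^2: no divisor's leading term divides it; move -7/3v^2 to the remainder.
  leading term v: no divisor's leading term divides it; move 8/3v to the remainder.
  leading term 1: no divisor's leading term divides it; move 52/3 to the remainder.
  remainder -13/3u - 7/3v^2 + 8/3v + 52/3 ≠ 0; add h_3 = -13/3u - 7/3v^2 + 8/3v + 52/3 to the basis.

S(f_1,h_3): lcm = uv. S = -3u - 7/13v^3 - 67/39v^2 + 17/3v + 12.
  leading term u: subtract (9/13)·h_3 from -3u - 7/13v^3 - 67/39v^2 + 17/3v + 12 → -7/13v^3 - 4/39v^2 + 149/39v
  leading term v^3: no divisor's leading term divides it; move -7/13v^3 to the remainder.
  leading term v^2: no divisor's leading term divides it; move -4/39v^2 to the remainder.
  leading term v: no divisor's leading term divides it; move 149/39v to the remainder.
  remainder -7/13v^3 - 4/39v^2 + 149/39v ≠ 0; add h_4 = -7/13v^3 - 4/39v^2 + 149/39v to the basis.

The other S-polynomials (S(f_2,h_3), S(f_1,h_4), S(f_2,h_4), S(h_3,h_4)) all reduce to 0 modulo the current basis, so we have a Gröbner basis.
Inter-reduce: drop elements whose leading term is divisible by another's, tail-reduce, and make monic.
Reduced Gröbner basis: {u + 7/13v^2 - 8/13v - 4, v^3 + 4/21v^2 - 149/21v}.

Since the basis is lex-ordered, v^3 + 4/21v^2 - 149/21v is univariate in v. Its roots are {0, -2/21 + sqrt(3133)/21, -sqrt(3133)/21 - 2/21}. Back-substituting each root into the other basis elements fixes the other coordinates.
  v = 0: the earlier basis element becomes u - 4 = 0, giving u = 4 — point (4, 0).
  v = -2/21 + sqrt(3133)/21: the earlier basis element becomes u - 4*sqrt(3133)/117 - 1/9 = 0, giving u = 1/9 + 4*sqrt(3133)/117 — point (1/9 + 4*sqrt(3133)/117, -2/21 + sqrt(3133)/21).
  v = -sqrt(3133)/21 - 2/21: the earlier basis element becomes u - 1/9 + 4*sqrt(3133)/117 = 0, giving u = 1/9 - 4*sqrt(3133)/117 — point (1/9 - 4*sqrt(3133)/117, -sqrt(3133)/21 - 2/21).
This is the nonlinear analogue of row-reducing a linear system.

{(4, 0), (1/9 + 4*sqrt(3133)/117, -2/21 + sqrt(3133)/21), (1/9 - 4*sqrt(3133)/117, -sqrt(3133)/21 - 2/21)}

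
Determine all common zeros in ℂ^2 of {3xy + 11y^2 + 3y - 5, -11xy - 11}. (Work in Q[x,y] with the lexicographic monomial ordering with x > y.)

{(1, -1), (-11/8, 8/11)}

Compute a lex Gröbner basis by Buchberger's algorithm.
f_1 = 3xy + 11y^2 + 3y - 5, LT = xy.
f_2 = -11xy - 11, LT = xy.

S(f_1,f_2): lcm = xy. S = 11/3y^2 + y - 8/3.
  leading term y^2: no divisor's leading term divides it; move 11/3y^2 to the remainder.
  leading term y: no divisor's leading term divides it; move y to the remainder.
  leading term 1: no divisor's leading term divides it; move -8/3 to the remainder.
  remainder 11/3y^2 + y - 8/3 ≠ 0; add h_3 = 11/3y^2 + y - 8/3 to the basis.

S(f_1,h_3): lcm = xy^2. S = -3/11xy + 8/11x + 11/3y^3 + y^2 - 5/3y.
  leading term xy: subtract (-1/11)·f_1 from -3/11xy + 8/11x + 11/3y^3 + y^2 - 5/3y → 8/11x + 11/3y^3 + 2y^2 - 46/33y - 5/11
  leading term x: no divisor's leading term divides it; move 8/11x to the remainder.
  leading term y^3: subtract (y)·h_3 from 11/3y^3 + 2y^2 - 46/33y - 5/11 → y^2 + 14/11y - 5/11
  leading term y^2: subtract (3/11)·h_3 from y^2 + 14/11y - 5/11 → y + 3/11
  leading term y: no divisor's leading term divides it; move y to the remainder.
  leading term 1: no divisor's leading term divides it; move 3/11 to the remainder.
  remainder 8/11x + y + 3/11 ≠ 0; add h_4 = 8/11x + y + 3/11 to the basis.

The other S-polynomials (S(f_2,h_3), S(f_1,h_4), S(f_2,h_4), S(h_3,h_4)) all reduce to 0 modulo the current basis, so we have a Gröbner basis.
Inter-reduce: drop elements whose leading term is divisible by another's, tail-reduce, and make monic.
Reduced Gröbner basis: {x + 11/8y + 3/8, y^2 + 3/11y - 8/11}.

From the last basis element, y^2 + 3/11y - 8/11 = 0, so y takes values in {-1, 8/11}. Each choice, substituted upward through the basis, yields the corresponding point(s) of the solution set.
  y = -1: the earlier basis element becomes x - 1 = 0, giving x = 1 — point (1, -1).
  y = 8/11: the earlier basis element becomes x + 11/8 = 0, giving x = -11/8 — point (-11/8, 8/11).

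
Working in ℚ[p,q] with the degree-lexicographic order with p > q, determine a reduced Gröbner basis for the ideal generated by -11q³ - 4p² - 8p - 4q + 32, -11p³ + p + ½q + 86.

G = {p³ - 1/11p - 1/22q - 86/11, q³ + 4/11p² + 8/11p + 4/11q - 32/11}

The reduced Gröbner basis is the canonical form of the ideal for this ordering.

f_1 = -11q³ - 4p² - 8p - 4q + 32, LT = q³.
f_2 = -11p³ + p + ½q + 86, LT = p³.

The S-polynomials (S(f_1,f_2)) all reduce to 0 modulo the current basis, so we have a Gröbner basis.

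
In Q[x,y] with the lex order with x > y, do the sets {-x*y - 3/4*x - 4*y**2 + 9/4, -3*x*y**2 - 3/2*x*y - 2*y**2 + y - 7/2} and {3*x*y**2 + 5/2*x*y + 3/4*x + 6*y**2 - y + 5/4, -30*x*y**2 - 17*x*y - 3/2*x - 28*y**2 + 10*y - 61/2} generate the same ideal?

Yes, the ideals are equal.

Two ideals are equal iff their reduced Gröbner bases coincide (the reduced basis is unique for a fixed ordering).
Buchberger on the first generating set:
f_1 = -x*y - 3/4*x - 4*y**2 + 9/4, LT = x*y.
f_2 = -3*x*y**2 - 3/2*x*y - 2*y**2 + y - 7/2, LT = x*y**2.

S(f_1,f_2): lcm = x*y**2. S = 1/4*x*y + 4*y**3 - 2/3*y**2 - 23/12*y - 7/6.
  reduce S modulo (f_1, f_2):
  remainder -3/16*x + 4*y**3 - 5/3*y**2 - 23/12*y - 29/48 ≠ 0; add g_3 = -3/16*x + 4*y**3 - 5/3*y**2 - 23/12*y - 29/48 to the basis.

S(f_1,g_3): lcm = x*y. S = 3/4*x + 64/3*y**4 - 80/9*y**3 - 56/9*y**2 - 29/9*y - 9/4.
  reduce S modulo (f_1, f_2, g_3):
  remainder 64/3*y**4 + 64/9*y**3 - 116/9*y**2 - 98/9*y - 14/3 ≠ 0; add g_4 = 64/3*y**4 + 64/9*y**3 - 116/9*y**2 - 98/9*y - 14/3 to the basis.

The other S-polynomials (S(f_2,g_3), S(f_1,g_4), S(f_2,g_4), S(g_3,g_4)) all reduce to 0 modulo the current basis, so we have a Gröbner basis.
Inter-reduce: drop elements whose leading term is divisible by another's, tail-reduce, and make monic.
Reduced Gröbner basis: {x - 64/3*y**3 + 80/9*y**2 + 92/9*y + 29/9, y**4 + 1/3*y**3 - 29/48*y**2 - 49/96*y - 7/32}.

Buchberger on the second generating set:
h_1 = 3*x*y**2 + 5/2*x*y + 3/4*x + 6*y**2 - y + 5/4, LT = x*y**2.
h_2 = -30*x*y**2 - 17*x*y - 3/2*x - 28*y**2 + 10*y - 61/2, LT = x*y**2.

S(h_1,h_2): lcm = x*y**2. S = 4/15*x*y + 1/5*x + 16/15*y**2 - 3/5.
  reduce S modulo (h_1, h_2):
  remainder 4/15*x*y + 1/5*x + 16/15*y**2 - 3/5 ≠ 0; add k_3 = 4/15*x*y + 1/5*x + 16/15*y**2 - 3/5 to the basis.

S(h_1,k_3): lcm = x*y**2. S = 1/12*x*y + 1/4*x - 4*y**3 + 2*y**2 + 23/12*y + 5/12.
  reduce S modulo (h_1, h_2, k_3):
  remainder 3/16*x - 4*y**3 + 5/3*y**2 + 23/12*y + 29/48 ≠ 0; add k_4 = 3/16*x - 4*y**3 + 5/3*y**2 + 23/12*y + 29/48 to the basis.

S(h_1,k_4): lcm = x*y**2. S = 5/6*x*y + 1/4*x + 64/3*y**5 - 80/9*y**4 - 92/9*y**3 - 11/9*y**2 - 1/3*y + 5/12.
  reduce S modulo (h_1, h_2, k_3, k_4):
  remainder 64/3*y**5 - 80/9*y**4 - 164/9*y**3 - 11/9*y**2 + 7/2*y + 7/2 ≠ 0; add k_5 = 64/3*y**5 - 80/9*y**4 - 164/9*y**3 - 11/9*y**2 + 7/2*y + 7/2 to the basis.

S(k_3,k_4): lcm = x*y. S = 3/4*x + 64/3*y**4 - 80/9*y**3 - 56/9*y**2 - 29/9*y - 9/4.
  reduce S modulo (h_1, h_2, k_3, k_4, k_5):
  remainder 64/3*y**4 + 64/9*y**3 - 116/9*y**2 - 98/9*y - 14/3 ≠ 0; add k_6 = 64/3*y**4 + 64/9*y**3 - 116/9*y**2 - 98/9*y - 14/3 to the basis.

The other S-polynomials (S(h_2,k_3), S(h_2,k_4), S(h_1,k_5), S(h_2,k_5), S(k_3,k_5), S(k_4,k_5), S(h_1,k_6), S(h_2,k_6), S(k_3,k_6), S(k_4,k_6), S(k_5,k_6)) all reduce to 0 modulo the current basis, so we have a Gröbner basis.
Inter-reduce: drop elements whose leading term is divisible by another's, tail-reduce, and make monic.
Reduced Gröbner basis: {x - 64/3*y**3 + 80/9*y**2 + 92/9*y + 29/9, y**4 + 1/3*y**3 - 29/48*y**2 - 49/96*y - 7/32}.

The two bases agree; hence the ideals are identical.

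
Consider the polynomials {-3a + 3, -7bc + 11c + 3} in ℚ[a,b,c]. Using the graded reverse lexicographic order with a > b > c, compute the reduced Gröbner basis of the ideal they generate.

G = {bc - 11/7c - 3/7, a - 1}

The reduced Gröbner basis is the canonical form of the ideal for this ordering.

f_1 = -3a + 3, LT = a.
f_2 = -7bc + 11c + 3, LT = bc.

The S-polynomials (S(f_1,f_2)) all reduce to 0 modulo the current basis, so we have a Gröbner basis.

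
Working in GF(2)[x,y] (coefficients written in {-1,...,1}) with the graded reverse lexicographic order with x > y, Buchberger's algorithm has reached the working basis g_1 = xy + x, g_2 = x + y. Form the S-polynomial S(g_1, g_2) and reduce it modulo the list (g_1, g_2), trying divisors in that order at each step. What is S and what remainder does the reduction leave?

S(g_1, g_2) = y^2 + x; remainder on division = y^2 + y.

lcm(LM(g_1), LM(g_2)) = xy.
S = (lcm/LT(g_1))·g_1 − (lcm/LT(g_2))·g_2 = y^2 + x.
Reduce S modulo (g_1, g_2) in that order:
  leading term y^2: no divisor's leading term divides it; move y^2 to the remainder.
  leading term x: subtract (1)·g_2 from x → y
  leading term y: no divisor's leading term divides it; move y to the remainder.
The remainder y^2 + y is nonzero, so it would be added as the next basis element.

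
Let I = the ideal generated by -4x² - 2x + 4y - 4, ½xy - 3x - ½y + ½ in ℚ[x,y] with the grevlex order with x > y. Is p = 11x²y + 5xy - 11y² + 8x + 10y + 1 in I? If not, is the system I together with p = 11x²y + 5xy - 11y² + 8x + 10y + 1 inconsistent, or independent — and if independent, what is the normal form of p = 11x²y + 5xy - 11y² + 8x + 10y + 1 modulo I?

First compute the reduced Gröbner basis of I by Buchberger's algorithm.
f_1 = -4x² - 2x + 4y - 4, LT = x².
f_2 = ½xy - 3x - ½y + ½, LT = xy.

S(f_1,f_2): lcm = x²y. S = 6x² + 3/2xy - y² - x + y.
  reduce S modulo (f_1, f_2):
  remainder -y² + 5x + 17/2y - 15/2 ≠ 0; add h_3 = -y² + 5x + 17/2y - 15/2 to the basis.

The other S-polynomials (S(f_1,h_3), S(f_2,h_3)) all reduce to 0 modulo the current basis, so we have a Gröbner basis.
Inter-reduce: drop elements whose leading term is divisible by another's, tail-reduce, and make monic.
Reduced Gröbner basis: {x² + ½x - y + 1, xy - 6x - y + 1, y² - 5x - 17/2y + 15/2}.
Label its elements g_1 = x² + ½x - y + 1, g_2 = xy - 6x - y + 1, g_3 = y² - 5x - 17/2y + 15/2.

Reduce p = 11x²y + 5xy - 11y² + 8x + 10y + 1 modulo G:
  leading term x²y: subtract (11y)·g_1 from 11x²y + 5xy - 11y² + 8x + 10y + 1 → -½xy + 8x - y + 1
  leading term xy: subtract (-½)·g_2 from -½xy + 8x - y + 1 → 5x - 3/2y + 3/2
  leading term x: no divisor's leading term divides it; move 5x to the remainder.
  leading term y: no divisor's leading term divides it; move -3/2y to the remainder.
  leading term 1: no divisor's leading term divides it; move 3/2 to the remainder.
  normal form = 5x - 3/2y + 3/2.
The normal form is nonzero, so p ∉ I. Since p minus its normal form lies in I, I + (p) = I + (r) where r = 5x - 3/2y + 3/2; decide whether this ideal is the whole ring.
Run Buchberger on G together with r (pairs among the g_i already reduce to 0 since G is a Gröbner basis):
g_1 = x² + ½x - y + 1, LT = x².
g_2 = xy - 6x - y + 1, LT = xy.
g_3 = y² - 5x - 17/2y + 15/2, LT = y².
r = 5x - 3/2y + 3/2, LT = x.

S(g_1,r): lcm = x². S = 3/10xy + ⅕x - y + 1.
  reduce S modulo (g_1, g_2, g_3, r):
  remainder -1/10y + 1/10 ≠ 0; add m_5 = -1/10y + 1/10 to the basis.

The other S-polynomials (S(g_1,g_2), S(g_1,g_3), S(g_2,g_3), S(g_2,r), S(g_3,r), S(g_1,m_5), S(g_2,m_5), S(g_3,m_5), S(r,m_5)) all reduce to 0 modulo the current basis, so we have a Gröbner basis.
Inter-reduce: drop elements whose leading term is divisible by another's, tail-reduce, and make monic.
Reduced Gröbner basis: {x, y - 1}.
The reduced Gröbner basis of I + (p) is {x, y - 1} ≠ {1}, a proper ideal, so the enlarged system stays consistent: p is independent of I, with normal form 5x - 3/2y + 3/2.

The remainder on division by a Gröbner basis is unique — it is the normal form.

11x²y + 5xy - 11y² + 8x + 10y + 1 is independent of I; its normal form modulo I is 5x - 3/2y + 3/2.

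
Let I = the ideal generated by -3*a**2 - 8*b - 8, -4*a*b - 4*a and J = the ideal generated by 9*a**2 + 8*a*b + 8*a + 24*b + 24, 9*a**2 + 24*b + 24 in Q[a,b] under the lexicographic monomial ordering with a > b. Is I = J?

Yes, the ideals are equal.

Equality of ideals is decidable: compute both reduced Gröbner bases (unique for the ordering) and check whether they agree.
Buchberger on the first generating set:
f_1 = -3*a**2 - 8*b - 8, LT = a**2.
f_2 = -4*a*b - 4*a, LT = a*b.

S(f_1,f_2): lcm = a**2*b. S = -a**2 + 8/3*b**2 + 8/3*b.
  reduce S modulo (f_1, f_2):
  remainder 8/3*b**2 + 16/3*b + 8/3 ≠ 0; add g_3 = 8/3*b**2 + 16/3*b + 8/3 to the basis.

The other S-polynomials (S(f_1,g_3), S(f_2,g_3)) all reduce to 0 modulo the current basis, so we have a Gröbner basis.
Inter-reduce: drop elements whose leading term is divisible by another's, tail-reduce, and make monic.
Reduced Gröbner basis: {a**2 + 8/3*b + 8/3, a*b + a, b**2 + 2*b + 1}.

Buchberger on the second generating set:
h_1 = 9*a**2 + 8*a*b + 8*a + 24*b + 24, LT = a**2.
h_2 = 9*a**2 + 24*b + 24, LT = a**2.

S(h_1,h_2): lcm = a**2. S = 8/9*a*b + 8/9*a.
  reduce S modulo (h_1, h_2):
  remainder 8/9*a*b + 8/9*a ≠ 0; add k_3 = 8/9*a*b + 8/9*a to the basis.

S(h_1,k_3): lcm = a**2*b. S = -a**2 + 8/9*a*b**2 + 8/9*a*b + 8/3*b**2 + 8/3*b.
  reduce S modulo (h_1, h_2, k_3):
  remainder 8/3*b**2 + 16/3*b + 8/3 ≠ 0; add k_4 = 8/3*b**2 + 16/3*b + 8/3 to the basis.

The other S-polynomials (S(h_2,k_3), S(h_1,k_4), S(h_2,k_4), S(k_3,k_4)) all reduce to 0 modulo the current basis, so we have a Gröbner basis.
Inter-reduce: drop elements whose leading term is divisible by another's, tail-reduce, and make monic.
Reduced Gröbner basis: {a**2 + 8/3*b + 8/3, a*b + a, b**2 + 2*b + 1}.

Same reduced basis, so the two generating sets span the same ideal.
The choice of monomial ordering does not affect the verdict — as long as both bases are computed under the same ordering, their equality decides ideal equality.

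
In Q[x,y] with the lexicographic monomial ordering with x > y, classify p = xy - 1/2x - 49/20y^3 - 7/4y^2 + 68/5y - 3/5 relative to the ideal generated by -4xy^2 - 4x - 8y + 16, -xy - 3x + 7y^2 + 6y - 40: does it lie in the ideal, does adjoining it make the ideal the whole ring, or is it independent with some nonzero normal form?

First compute the reduced Gröbner basis of I by Buchberger's algorithm.
f_1 = -4xy^2 - 4x - 8y + 16, LT = xy^2.
f_2 = -xy - 3x + 7y^2 + 6y - 40, LT = xy.

S(f_1,f_2): lcm = xy^2. S = -3xy + x + 7y^3 + 6y^2 - 38y - 4.
  leading term xy: subtract (3)·f_2 from -3xy + x + 7y^3 + 6y^2 - 38y - 4 → 10x + 7y^3 - 15y^2 - 56y + 116
  leading term x: no divisor's leading term divides it; move 10x to the remainder.
  leading term y^3: no divisor's leading term divides it; move 7y^3 to the remainder.
  leading term y^2: no divisor's leading term divides it; move -15y^2 to the remainder.
  leading term y: no divisor's leading term divides it; move -56y to the remainder.
  leading term 1: no divisor's leading term divides it; move 116 to the remainder.
  remainder 10x + 7y^3 - 15y^2 - 56y + 116 ≠ 0; add h_3 = 10x + 7y^3 - 15y^2 - 56y + 116 to the basis.

S(f_1,h_3): lcm = xy^2. S = x - 7/10y^5 + 3/2y^4 + 28/5y^3 - 58/5y^2 + 2y - 4.
  leading term x: subtract (1/10)·h_3 from x - 7/10y^5 + 3/2y^4 + 28/5y^3 - 58/5y^2 + 2y - 4 → -7/10y^5 + 3/2y^4 + 49/10y^3 - 101/10y^2 + 38/5y - 78/5
  leading term y^5: no divisor's leading term divides it; move -7/10y^5 to the remainder.
  leading term y^4: no divisor's leading term divides it; move 3/2y^4 to the remainder.
  leading term y^3: no divisor's leading term divides it; move 49/10y^3 to the remainder.
  leading term y^2: no divisor's leading term divides it; move -101/10y^2 to the remainder.
  leading term y: no divisor's leading term divides it; move 38/5y to the remainder.
  leading term 1: no divisor's leading term divides it; move -78/5 to the remainder.
  remainder -7/10y^5 + 3/2y^4 + 49/10y^3 - 101/10y^2 + 38/5y - 78/5 ≠ 0; add h_4 = -7/10y^5 + 3/2y^4 + 49/10y^3 - 101/10y^2 + 38/5y - 78/5 to the basis.

S(f_2,h_3): lcm = xy. S = 3x - 7/10y^4 + 3/2y^3 - 7/5y^2 - 88/5y + 40.
  leading term x: subtract (3/10)·h_3 from 3x - 7/10y^4 + 3/2y^3 - 7/5y^2 - 88/5y + 40 → -7/10y^4 - 3/5y^3 + 31/10y^2 - 4/5y + 26/5
  leading term y^4: no divisor's leading term divides it; move -7/10y^4 to the remainder.
  leading term y^3: no divisor's leading term divides it; move -3/5y^3 to the remainder.
  leading term y^2: no divisor's leading term divides it; move 31/10y^2 to the remainder.
  leading term y: no divisor's leading term divides it; move -4/5y to the remainder.
  leading term 1: no divisor's leading term divides it; move 26/5 to the remainder.
  remainder -7/10y^4 - 3/5y^3 + 31/10y^2 - 4/5y + 26/5 ≠ 0; add h_5 = -7/10y^4 - 3/5y^3 + 31/10y^2 - 4/5y + 26/5 to the basis.

The other S-polynomials (S(f_1,h_4), S(f_2,h_4), S(h_3,h_4), S(f_1,h_5), S(f_2,h_5), S(h_3,h_5), S(h_4,h_5)) all reduce to 0 modulo the current basis, so we have a Gröbner basis.
Inter-reduce: drop elements whose leading term is divisible by another's, tail-reduce, and make monic.
Reduced Gröbner basis: {x + 7/10y^3 - 3/2y^2 - 28/5y + 58/5, y^4 + 6/7y^3 - 31/7y^2 + 8/7y - 52/7}.
Label its elements g_1 = x + 7/10y^3 - 3/2y^2 - 28/5y + 58/5, g_2 = y^4 + 6/7y^3 - 31/7y^2 + 8/7y - 52/7.

Reduce p = xy - 1/2x - 49/20y^3 - 7/4y^2 + 68/5y - 3/5 modulo G:
  leading term xy: subtract (y)·g_1 from xy - 1/2x - 49/20y^3 - 7/4y^2 + 68/5y - 3/5 → -1/2x - 7/10y^4 - 19/20y^3 + 77/20y^2 + 2y - 3/5
  leading term x: subtract (-1/2)·g_1 from -1/2x - 7/10y^4 - 19/20y^3 + 77/20y^2 + 2y - 3/5 → -7/10y^4 - 3/5y^3 + 31/10y^2 - 4/5y + 26/5
  leading term y^4: subtract (-7/10)·g_2 from -7/10y^4 - 3/5y^3 + 31/10y^2 - 4/5y + 26/5 → 0
  normal form = 0.
Since the normal form is 0, p ∈ I.

xy - 1/2x - 49/20y^3 - 7/4y^2 + 68/5y - 3/5 lies in I (it reduces to 0).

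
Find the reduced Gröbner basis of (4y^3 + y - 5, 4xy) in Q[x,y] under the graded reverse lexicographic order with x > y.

f_1 = 4y^3 + y - 5, LT = y^3.
f_2 = 4xy, LT = xy.

S(f_1,f_2): lcm = xy^3. S = 1/4xy - 5/4x.
  reduce S modulo (f_1, f_2):
  remainder -5/4x ≠ 0; add g_3 = -5/4x to the basis.

The other S-polynomials (S(f_1,g_3), S(f_2,g_3)) all reduce to 0 modulo the current basis, so we have a Gröbner basis.
Inter-reduce: drop elements whose leading term is divisible by another's, tail-reduce, and make monic.

G = {y^3 + 1/4y - 5/4, x}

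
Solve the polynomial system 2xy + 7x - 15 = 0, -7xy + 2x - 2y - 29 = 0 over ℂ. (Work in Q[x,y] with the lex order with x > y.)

Compute a lex Gröbner basis by Buchberger's algorithm.
f_1 = 2xy + 7x - 15, LT = xy.
f_2 = -7xy + 2x - 2y - 29, LT = xy.

S(f_1,f_2): lcm = xy. S = 53/14x - 2/7y - 163/14.
  reduce S modulo (f_1, f_2):
  remainder 53/14x - 2/7y - 163/14 ≠ 0; add h_3 = 53/14x - 2/7y - 163/14 to the basis.

S(f_1,h_3): lcm = xy. S = 7/2x + 4/53y^2 + 163/53y - 15/2.
  reduce S modulo (f_1, f_2, h_3):
  remainder 4/53y^2 + 177/53y + 173/53 ≠ 0; add h_4 = 4/53y^2 + 177/53y + 173/53 to the basis.

The other S-polynomials (S(f_2,h_3), S(f_1,h_4), S(f_2,h_4), S(h_3,h_4)) all reduce to 0 modulo the current basis, so we have a Gröbner basis.
Inter-reduce: drop elements whose leading term is divisible by another's, tail-reduce, and make monic.
Reduced Gröbner basis: {x - 4/53y - 163/53, y^2 + 177/4y + 173/4}.

From the last basis element, y^2 + 177/4y + 173/4 = 0, so y takes values in {-173/4, -1}. Each choice, substituted upward through the basis, yields the corresponding point(s) of the solution set.
  y = -173/4: the earlier basis element becomes x + 10/53 = 0, giving x = -10/53 — point (-10/53, -173/4).
  y = -1: the earlier basis element becomes x - 3 = 0, giving x = 3 — point (3, -1).

{(-10/53, -173/4), (3, -1)}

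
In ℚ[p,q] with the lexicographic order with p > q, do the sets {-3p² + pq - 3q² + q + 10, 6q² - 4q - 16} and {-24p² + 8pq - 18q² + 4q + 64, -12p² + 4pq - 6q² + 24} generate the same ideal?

Since reduced Gröbner bases are canonical representatives of ideals under a given ordering, it suffices to compute and compare them.
Buchberger on the first generating set:
f_1 = -3p² + pq - 3q² + q + 10, LT = p².
f_2 = 6q² - 4q - 16, LT = q².

The S-polynomials (S(f_1,f_2)) all reduce to 0 modulo the current basis, so we have a Gröbner basis.
Inter-reduce: drop elements whose leading term is divisible by another's, tail-reduce, and make monic.
Reduced Gröbner basis: {p² - ⅓pq + ⅓q - ⅔, q² - ⅔q - 8/3}.

Buchberger on the second generating set:
h_1 = -24p² + 8pq - 18q² + 4q + 64, LT = p².
h_2 = -12p² + 4pq - 6q² + 24, LT = p².

S(h_1,h_2): lcm = p². S = ¼q² - ⅙q - ⅔.
  leading term q²: no divisor's leading term divides it; move ¼q² to the remainder.
  leading term q: no divisor's leading term divides it; move -⅙q to the remainder.
  leading term 1: no divisor's leading term divides it; move -⅔ to the remainder.
  remainder ¼q² - ⅙q - ⅔ ≠ 0; add k_3 = ¼q² - ⅙q - ⅔ to the basis.

The other S-polynomials (S(h_1,k_3), S(h_2,k_3)) all reduce to 0 modulo the current basis, so we have a Gröbner basis.
Inter-reduce: drop elements whose leading term is divisible by another's, tail-reduce, and make monic.
Reduced Gröbner basis: {p² - ⅓pq + ⅓q - ⅔, q² - ⅔q - 8/3}.

The two bases agree; hence the ideals are identical.

Yes, the ideals are equal.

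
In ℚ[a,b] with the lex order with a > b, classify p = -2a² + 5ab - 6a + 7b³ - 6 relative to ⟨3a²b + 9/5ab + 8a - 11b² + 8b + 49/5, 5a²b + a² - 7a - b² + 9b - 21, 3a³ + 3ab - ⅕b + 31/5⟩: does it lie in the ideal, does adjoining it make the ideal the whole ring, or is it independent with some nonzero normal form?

-2a² + 5ab - 6a + 7b³ - 6 lies in I (it reduces to 0).

First compute the reduced Gröbner basis of I by Buchberger's algorithm.
f_1 = 3a²b + 9/5ab + 8a - 11b² + 8b + 49/5, LT = a²b.
f_2 = 5a²b + a² - 7a - b² + 9b - 21, LT = a²b.
f_3 = 3a³ + 3ab - ⅕b + 31/5, LT = a³.

S(f_1,f_2): lcm = a²b. S = -⅕a² + ⅗ab + 61/15a - 52/15b² + 13/15b + 112/15.
  reduce S modulo (f_1, f_2, f_3):
  remainder -⅕a² + ⅗ab + 61/15a - 52/15b² + 13/15b + 112/15 ≠ 0; add h_4 = -⅕a² + ⅗ab + 61/15a - 52/15b² + 13/15b + 112/15 to the basis.

S(f_1,f_3): lcm = a³b. S = ⅗a²b + 8/3a² - 14/3ab² + 8/3ab + 49/15a + 1/15b² - 31/15b.
  reduce S modulo (f_1, f_2, f_3, h_4):
  remainder -14/3ab² + 773/75ab + 503/9a - 1978/45b² + 71/9b + 21959/225 ≠ 0; add h_5 = -14/3ab² + 773/75ab + 503/9a - 1978/45b² + 71/9b + 21959/225 to the basis.

S(f_2,f_3): lcm = a³b. S = ⅕a³ - 7/5a² - 6/5ab² + 9/5ab - 21/5a + 1/15b² - 31/15b.
  reduce S modulo (f_1, f_2, f_3, h_4, h_5):
  remainder -4594/875ab - 4939/105a + 18709/525b² - 1776/175b - 9722/125 ≠ 0; add h_6 = -4594/875ab - 4939/105a + 18709/525b² - 1776/175b - 9722/125 to the basis.

S(f_1,h_4): lcm = a²b. S = 3ab² + 314/15ab + 8/3a - 52/3b³ + ⅔b² + 40b + 49/15.
  reduce S modulo (f_1, f_2, f_3, h_4, h_5, h_6):
  remainder -17225603/82692a - 52/3b³ + 13186555/82692b² - 188331/22970b - 3930672/11485 ≠ 0; add h_7 = -17225603/82692a - 52/3b³ + 13186555/82692b² - 188331/22970b - 3930672/11485 to the basis.

S(f_1,h_5): lcm = a²b². S = 773/350a²b + 503/42a² - 926/105ab² + 61/14ab + 3137/150a - 11/3b³ + 8/3b² + 49/15b.
  reduce S modulo (f_1, f_2, f_3, h_4, h_5, h_6, h_7):
  remainder -1125483277/602896105b³ + 17423615791/9043441575b² - 22092900211/9043441575b + 287353781/120579221 ≠ 0; add h_8 = -1125483277/602896105b³ + 17423615791/9043441575b² - 22092900211/9043441575b + 287353781/120579221 to the basis.

S(f_3,h_5): lcm = a³b². S = 773/350a³b + 503/42a³ - 989/105a²b² + 71/42a²b + 3137/150a² + ab³ - 1/15b³ + 31/15b².
  reduce S modulo (f_1, f_2, f_3, h_4, h_5, h_6, h_7, h_8):
  remainder -14549091292048/590878720425b² - 33162938221472/1772636161275b + 76810212097616/1772636161275 ≠ 0; add h_9 = -14549091292048/590878720425b² - 33162938221472/1772636161275b + 76810212097616/1772636161275 to the basis.

S(h_4,h_5): lcm = a²b². S = 773/350a²b + 503/42a² - 3ab³ - 3124/105ab² + 71/42ab + 3137/150a + 52/3b⁴ - 13/3b³ - 112/3b².
  reduce S modulo (f_1, f_2, f_3, h_4, h_5, h_6, h_7, h_8, h_9):
  remainder 8928112131989878073712160916/72535065013056084336678375b - 8928112131989878073712160916/72535065013056084336678375 ≠ 0; add h_10 = 8928112131989878073712160916/72535065013056084336678375b - 8928112131989878073712160916/72535065013056084336678375 to the basis.

The other S-polynomials (S(f_2,h_4), S(f_3,h_4), S(f_2,h_5), S(f_1,h_6), S(f_2,h_6), S(f_3,h_6), S(h_4,h_6), S(h_5,h_6), S(f_1,h_7), S(f_2,h_7), S(f_3,h_7), S(h_4,h_7), S(h_5,h_7), S(h_6,h_7), S(f_1,h_8), S(f_2,h_8), S(f_3,h_8), S(h_4,h_8), S(h_5,h_8), S(h_6,h_8), S(h_7,h_8), S(f_1,h_9), S(f_2,h_9), S(f_3,h_9), S(h_4,h_9), S(h_5,h_9), S(h_6,h_9), S(h_7,h_9), S(h_8,h_9), S(f_1,h_10), S(f_2,h_10), S(f_3,h_10), S(h_4,h_10), S(h_5,h_10), S(h_6,h_10), S(h_7,h_10), S(h_8,h_10), S(h_9,h_10)) all reduce to 0 modulo the current basis, so we have a Gröbner basis.
Inter-reduce: drop elements whose leading term is divisible by another's, tail-reduce, and make monic.
Reduced Gröbner basis: {a + 1, b - 1}.
Label its elements g_1 = a + 1, g_2 = b - 1.

Reduce p = -2a² + 5ab - 6a + 7b³ - 6 modulo G:
  leading term a²: subtract (-2a)·g_1 from -2a² + 5ab - 6a + 7b³ - 6 → 5ab - 4a + 7b³ - 6
  leading term ab: subtract (5b)·g_1 from 5ab - 4a + 7b³ - 6 → -4a + 7b³ - 5b - 6
  leading term a: subtract (-4)·g_1 from -4a + 7b³ - 5b - 6 → 7b³ - 5b - 2
  leading term b³: subtract (7b²)·g_2 from 7b³ - 5b - 2 → 7b² - 5b - 2
  leading term b²: subtract (7b)·g_2 from 7b² - 5b - 2 → 2b - 2
  leading term b: subtract (2)·g_2 from 2b - 2 → 0
  normal form = 0.
Since the normal form is 0, p ∈ I.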